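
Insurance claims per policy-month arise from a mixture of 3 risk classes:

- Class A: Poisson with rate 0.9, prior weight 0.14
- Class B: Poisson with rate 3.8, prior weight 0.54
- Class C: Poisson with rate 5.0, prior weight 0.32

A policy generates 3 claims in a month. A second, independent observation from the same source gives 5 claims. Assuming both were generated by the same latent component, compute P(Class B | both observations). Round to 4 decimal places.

0.6739

The responsibility of component k is π_k f_k(x) divided by Σ_j π_j f_j(x).
Since both observations come from the same component, the likelihood for component k is f_k(x₁)·f_k(x₂).
  L_A = [0.0493982] × [0.00200063] = 9.88274e-05
  L_B = [0.204588] × [0.147713] = 0.0302203
  L_C = [0.140374] × [0.175467] = 0.024631
Weight by the priors:
  π_A·L_A = 0.14 × 9.88274e-05 = 1.38358e-05
  π_B·L_B = 0.54 × 0.0302203 = 0.0163189
  π_C·L_C = 0.32 × 0.024631 = 0.00788193
Normaliser: 1.38358e-05 + 0.0163189 + 0.00788193 = 0.0242147
P(Class B | x₁, x₂) ≈ 0.6739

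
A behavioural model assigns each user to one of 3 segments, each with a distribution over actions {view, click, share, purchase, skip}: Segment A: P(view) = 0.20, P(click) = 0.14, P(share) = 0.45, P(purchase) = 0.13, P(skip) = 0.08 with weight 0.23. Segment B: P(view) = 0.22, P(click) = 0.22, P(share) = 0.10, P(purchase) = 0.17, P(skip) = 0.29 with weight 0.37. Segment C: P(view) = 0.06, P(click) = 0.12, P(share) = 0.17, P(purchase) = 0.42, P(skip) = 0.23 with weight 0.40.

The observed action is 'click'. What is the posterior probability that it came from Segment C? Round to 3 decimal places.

0.297

By Bayes' theorem, P(k | x) = P(Z=k) f_k(x) / Σ_j P(Z=j) f_j(x).
Evaluate each component's likelihood at the observed value:
  p_A = P(click | comp) = 0.14
  p_B = P(click | comp) = 0.22
  p_C = P(click | comp) = 0.12
Unnormalised posteriors:
  P(Z=A)·p_A = 0.23 × 0.14 = 0.0322
  P(Z=B)·p_B = 0.37 × 0.22 = 0.0814
  P(Z=C)·p_C = 0.40 × 0.12 = 0.048
Normaliser: 0.0322 + 0.0814 + 0.048 = 0.1616
Responsibility of Segment C: 0.048 / 0.1616 ≈ 0.297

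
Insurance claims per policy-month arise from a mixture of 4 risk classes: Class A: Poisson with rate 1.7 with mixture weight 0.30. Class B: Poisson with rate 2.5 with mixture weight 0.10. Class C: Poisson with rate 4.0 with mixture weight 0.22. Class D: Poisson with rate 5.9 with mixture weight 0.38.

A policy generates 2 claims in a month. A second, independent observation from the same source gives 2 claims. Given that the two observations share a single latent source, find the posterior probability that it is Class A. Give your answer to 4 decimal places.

Posterior ∝ prior × likelihood, so P(k | x) ∝ w_k f_k(x); normalise over all components.
Since both observations come from the same component, the likelihood for component k is f_k(x₁)·f_k(x₂).
  f_A = [0.263978] × [0.263978] = 0.0696842
  f_B = [0.256516] × [0.256516] = 0.0658003
  f_C = [0.146525] × [0.146525] = 0.0214696
  f_D = [0.04768] × [0.04768] = 0.00227339
Multiply by the mixture weights:
  w_A·f_A = 0.30 × 0.0696842 = 0.0209053
  w_B·f_B = 0.10 × 0.0658003 = 0.00658003
  w_C·f_C = 0.22 × 0.0214696 = 0.00472331
  w_D·f_D = 0.38 × 0.00227339 = 0.000863887
Marginal: 0.0209053 + 0.00658003 + 0.00472331 + 0.000863887 = 0.0330725
P(Class A | x₁,x₂) = 0.0209053 / 0.0330725 ≈ 0.6321

0.6321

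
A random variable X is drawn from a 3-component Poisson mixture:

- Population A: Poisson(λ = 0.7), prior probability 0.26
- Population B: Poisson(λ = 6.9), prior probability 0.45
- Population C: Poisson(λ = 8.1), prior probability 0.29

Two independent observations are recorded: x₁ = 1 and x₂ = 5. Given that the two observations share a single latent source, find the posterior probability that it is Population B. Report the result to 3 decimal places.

0.766

By Bayes' theorem, P(k | x) = w_k f_k(x) / Σ_j w_j f_j(x).
Since both observations come from the same component, the likelihood for component k is f_k(x₁)·f_k(x₂).
  L_A = [0.34761] × [0.000695509] = 0.000241766
  L_B = [0.00695372] × [0.131351] = 0.000913376
  L_C = [0.00245867] × [0.088198] = 0.000216849
Unnormalised posteriors:
  w_A·L_A = 0.26 × 0.000241766 = 6.28591e-05
  w_B·L_B = 0.45 × 0.000913376 = 0.000411019
  w_C·L_C = 0.29 × 0.000216849 = 6.28863e-05
Marginal: 6.28591e-05 + 0.000411019 + 6.28863e-05 = 0.000536764
So the posterior for Population B is 0.000411019 / 0.000536764 ≈ 0.766.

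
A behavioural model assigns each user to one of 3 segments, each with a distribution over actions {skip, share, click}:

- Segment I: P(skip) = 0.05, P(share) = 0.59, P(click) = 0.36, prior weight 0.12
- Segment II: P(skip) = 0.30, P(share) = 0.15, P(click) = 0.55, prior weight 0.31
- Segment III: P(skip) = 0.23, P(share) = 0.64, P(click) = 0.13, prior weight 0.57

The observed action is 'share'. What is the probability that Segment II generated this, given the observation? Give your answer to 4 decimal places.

0.0965

By Bayes' theorem, P(k | x) = π_k f_k(x) / Σ_j π_j f_j(x).
Component likelihoods at x = 'share':
  L_I = P(share | comp) = 0.59
  L_II = P(share | comp) = 0.15
  L_III = P(share | comp) = 0.64
Prior × likelihood for each component:
  π_I·L_I = 0.12 × 0.59 = 0.0708
  π_II·L_II = 0.31 × 0.15 = 0.0465
  π_III·L_III = 0.57 × 0.64 = 0.3648
Sum: 0.0708 + 0.0465 + 0.3648 = 0.4821
Responsibility of Segment II: 0.0465 / 0.4821 ≈ 0.0965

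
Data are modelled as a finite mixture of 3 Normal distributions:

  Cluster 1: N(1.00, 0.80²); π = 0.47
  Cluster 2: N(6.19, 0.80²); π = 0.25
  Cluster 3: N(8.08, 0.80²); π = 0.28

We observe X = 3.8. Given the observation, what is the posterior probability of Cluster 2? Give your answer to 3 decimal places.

P(component k | x) = P(Z=k)·f_k(x) / marginal(x), where marginal(x) = Σ_j P(Z=j)·f_j(x).
Component likelihoods at x = 3.8:
  L_1 = (1/(0.80·√(2π)))·exp(−(3.8−1.00)²/(2·0.80²)) = 0.498678·exp(-6.12500) = 0.00109085
  L_2 = (1/(0.80·√(2π)))·exp(−(3.8−6.19)²/(2·0.80²)) = 0.498678·exp(-4.46258) = 0.00575105
  L_3 = (1/(0.80·√(2π)))·exp(−(3.8−8.08)²/(2·0.80²)) = 0.498678·exp(-14.31125) = 3.03755e-07
Weight by the priors:
  P(Z=1)·L_1 = 0.47 × 0.00109085 = 0.000512701
  P(Z=2)·L_2 = 0.25 × 0.00575105 = 0.00143776
  P(Z=3)·L_3 = 0.28 × 3.03755e-07 = 8.50513e-08
Sum: 0.000512701 + 0.00143776 + 8.50513e-08 = 0.00195055
Responsibility of Cluster 2: 0.00143776 / 0.00195055 ≈ 0.737

0.737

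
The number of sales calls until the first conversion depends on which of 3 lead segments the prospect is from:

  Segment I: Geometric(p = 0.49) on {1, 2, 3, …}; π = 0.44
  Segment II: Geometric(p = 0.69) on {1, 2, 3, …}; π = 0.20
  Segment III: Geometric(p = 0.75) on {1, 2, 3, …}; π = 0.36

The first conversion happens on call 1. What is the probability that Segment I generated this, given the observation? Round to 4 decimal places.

0.3457

Posterior ∝ prior × likelihood, so P(k | x) ∝ π_k f_k(x); normalise over all components.
Evaluate each component's likelihood at the observed value:
  f_I = 0.49
  f_II = 0.69
  f_III = 0.75
Prior × likelihood for each component:
  π_I·f_I = 0.44 × 0.49 = 0.2156
  π_II·f_II = 0.20 × 0.69 = 0.138
  π_III·f_III = 0.36 × 0.75 = 0.27
Denominator: 0.2156 + 0.138 + 0.27 = 0.6236
So the posterior for Segment I is 0.2156 / 0.6236 ≈ 0.3457.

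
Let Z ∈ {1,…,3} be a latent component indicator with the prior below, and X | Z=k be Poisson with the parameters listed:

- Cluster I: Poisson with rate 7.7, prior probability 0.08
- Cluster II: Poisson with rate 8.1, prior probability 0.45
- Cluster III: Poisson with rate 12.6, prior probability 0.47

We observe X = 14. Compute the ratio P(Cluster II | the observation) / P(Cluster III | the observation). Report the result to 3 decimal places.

0.177

The posterior odds equal the prior odds times the likelihood ratio: (w_i/w_j)·(f_i(x)/f_j(x)).
Poisson probabilities:
  f_I = 0.0133781
  f_II = 0.018222
  f_III = 0.0983261
Posterior odds = (w_II·f_II) / (w_III·f_III) = (0.45·0.018222) / (0.47·0.0983261) = 0.00819991 / 0.0462133 ≈ 0.177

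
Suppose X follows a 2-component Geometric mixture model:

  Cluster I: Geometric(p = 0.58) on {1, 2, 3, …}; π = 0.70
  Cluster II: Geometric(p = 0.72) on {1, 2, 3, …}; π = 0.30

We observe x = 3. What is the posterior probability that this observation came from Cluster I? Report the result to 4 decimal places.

P(component k | x) = π_k·f_k(x) / marginal(x), where marginal(x) = Σ_j π_j·f_j(x).
Evaluate each component's likelihood at the observed value:
  f_I = 0.58·(1−0.58)^2 = 0.58·0.1764 = 0.102312
  f_II = 0.72·(1−0.72)^2 = 0.72·0.0784 = 0.056448
Unnormalised posteriors:
  π_I·f_I = 0.70 × 0.102312 = 0.0716184
  π_II·f_II = 0.30 × 0.056448 = 0.0169344
Denominator: 0.0716184 + 0.0169344 = 0.0885528
Responsibility of Cluster I: 0.0716184 / 0.0885528 ≈ 0.8088

0.8088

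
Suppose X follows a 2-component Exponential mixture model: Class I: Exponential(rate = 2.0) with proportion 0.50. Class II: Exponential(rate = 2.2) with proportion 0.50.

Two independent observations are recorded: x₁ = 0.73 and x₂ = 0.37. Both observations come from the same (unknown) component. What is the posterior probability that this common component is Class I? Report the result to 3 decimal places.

The responsibility of component k is P(Z=k) f_k(x) divided by Σ_j P(Z=j) f_j(x).
Since both observations come from the same component, the likelihood for component k is f_k(x₁)·f_k(x₂).
  L_I = [2.0·e^(−2.0·0.73) = 2.0·e^(−1.4600) = 0.464473] × [0.954228] = 0.443213
  L_II = [2.2·e^(−2.2·0.73) = 2.2·e^(−1.6060) = 0.441515] × [0.974781] = 0.430381
Multiply by the mixture weights:
  P(Z=I)·L_I = 0.50 × 0.443213 = 0.221606
  P(Z=II)·L_II = 0.50 × 0.430381 = 0.21519
Marginal: 0.221606 + 0.21519 = 0.436797
P(Class I | x) = 0.221606 / 0.436797 ≈ 0.507

0.507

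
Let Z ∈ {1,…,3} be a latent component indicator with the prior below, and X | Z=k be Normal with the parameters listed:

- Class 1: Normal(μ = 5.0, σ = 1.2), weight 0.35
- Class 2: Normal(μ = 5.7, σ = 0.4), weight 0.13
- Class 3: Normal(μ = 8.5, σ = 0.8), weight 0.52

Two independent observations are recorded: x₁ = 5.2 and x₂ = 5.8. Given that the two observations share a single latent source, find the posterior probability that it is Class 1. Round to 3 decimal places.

0.347

P(component k | x) = π_k·f_k(x) / marginal(x), where marginal(x) = Σ_j π_j·f_j(x).
Since both observations come from the same component, the likelihood for component k is f_k(x₁)·f_k(x₂).
  L_1 = [(1/(1.2·√(2π)))·exp(−(5.2−5.0)²/(2·1.2²)) = 0.332452·exp(-0.01389) = 0.327866] × [0.266207] = 0.0872802
  L_2 = [(1/(0.4·√(2π)))·exp(−(5.2−5.7)²/(2·0.4²)) = 0.997356·exp(-0.78125) = 0.456623] × [0.96667] = 0.441404
  L_3 = [(1/(0.8·√(2π)))·exp(−(5.2−8.5)²/(2·0.8²)) = 0.498678·exp(-8.50781) = 0.000100676] × [0.0016764] = 1.68772e-07
Unnormalised posteriors:
  π_1·L_1 = 0.35 × 0.0872802 = 0.0305481
  π_2·L_2 = 0.13 × 0.441404 = 0.0573825
  π_3·L_3 = 0.52 × 1.68772e-07 = 8.77616e-08
Evidence: 0.0305481 + 0.0573825 + 8.77616e-08 = 0.0879306
So the posterior for Class 1 is 0.0305481 / 0.0879306 ≈ 0.347.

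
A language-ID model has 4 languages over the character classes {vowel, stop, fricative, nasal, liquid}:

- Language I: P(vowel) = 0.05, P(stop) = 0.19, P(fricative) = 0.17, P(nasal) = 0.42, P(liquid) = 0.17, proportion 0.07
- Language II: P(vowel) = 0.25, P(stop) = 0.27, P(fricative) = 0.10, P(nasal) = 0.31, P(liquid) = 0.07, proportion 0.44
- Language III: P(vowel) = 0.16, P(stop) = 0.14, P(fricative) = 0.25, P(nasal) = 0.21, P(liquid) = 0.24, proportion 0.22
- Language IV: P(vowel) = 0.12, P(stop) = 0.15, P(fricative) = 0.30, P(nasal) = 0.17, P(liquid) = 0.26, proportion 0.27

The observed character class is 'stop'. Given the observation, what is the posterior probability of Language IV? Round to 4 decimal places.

The responsibility of component k is π_k f_k(x) divided by Σ_j π_j f_j(x).
Categorical probabilities:
  L_I = P(stop | comp) = 0.19
  L_II = P(stop | comp) = 0.27
  L_III = P(stop | comp) = 0.14
  L_IV = P(stop | comp) = 0.15
Multiply by the mixture weights:
  π_I·L_I = 0.07 × 0.19 = 0.0133
  π_II·L_II = 0.44 × 0.27 = 0.1188
  π_III·L_III = 0.22 × 0.14 = 0.0308
  π_IV·L_IV = 0.27 × 0.15 = 0.0405
Normaliser: 0.0133 + 0.1188 + 0.0308 + 0.0405 = 0.2034
P(Language IV | the observation) ≈ 0.1991

0.1991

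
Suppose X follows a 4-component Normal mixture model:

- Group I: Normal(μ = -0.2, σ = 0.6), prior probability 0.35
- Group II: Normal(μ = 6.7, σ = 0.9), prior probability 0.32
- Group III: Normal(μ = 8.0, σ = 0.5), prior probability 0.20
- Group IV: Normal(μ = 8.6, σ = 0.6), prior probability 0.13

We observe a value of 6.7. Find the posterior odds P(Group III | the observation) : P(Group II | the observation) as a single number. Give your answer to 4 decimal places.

The posterior odds equal the prior odds times the likelihood ratio: (π_i/π_j)·(f_i(x)/f_j(x)).
Evaluate each component's likelihood at the observed value:
  p_I = 1.27361e-29
  p_II = 0.443269
  p_III = 0.0271659
  p_IV = 0.00441829
Odds = (0.20/0.32) × (0.0271659/0.443269) = 0.625 × 0.0612854 ≈ 0.0383

0.0383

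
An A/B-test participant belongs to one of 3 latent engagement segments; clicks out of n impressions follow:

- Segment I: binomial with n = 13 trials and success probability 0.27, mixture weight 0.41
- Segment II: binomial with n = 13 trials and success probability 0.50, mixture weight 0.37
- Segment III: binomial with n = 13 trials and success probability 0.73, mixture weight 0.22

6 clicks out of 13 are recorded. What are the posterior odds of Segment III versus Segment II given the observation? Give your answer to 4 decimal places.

0.0771

The posterior odds equal the prior odds times the likelihood ratio: (w_i/w_j)·(f_i(x)/f_j(x)).
Binomial probabilities:
  L_I = C(13,6)·0.27^6·0.73^7 = 1716·0.00038742·0.110474 = 0.0734446
  L_II = C(13,6)·0.50^6·0.50^7 = 1716·0.015625·0.0078125 = 0.209473
  L_III = C(13,6)·0.73^6·0.27^7 = 1716·0.151334·0.000104604 = 0.0271644
0.00597618 / 0.0775049 ≈ 0.0771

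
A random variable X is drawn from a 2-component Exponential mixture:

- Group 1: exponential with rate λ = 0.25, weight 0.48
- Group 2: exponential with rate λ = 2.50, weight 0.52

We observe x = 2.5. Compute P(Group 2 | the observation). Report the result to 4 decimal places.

By Bayes' theorem, P(k | x) = P(Z=k) f_k(x) / Σ_j P(Z=j) f_j(x).
Evaluate each component's likelihood at the observed value:
  L_1 = 0.133815
  L_2 = 0.00482614
Multiply by the mixture weights:
  P(Z=1)·L_1 = 0.48 × 0.133815 = 0.0642314
  P(Z=2)·L_2 = 0.52 × 0.00482614 = 0.00250959
Sum: 0.0642314 + 0.00250959 = 0.066741
P(Group 2 | the observation) = 0.00250959 / 0.066741 ≈ 0.0376

0.0376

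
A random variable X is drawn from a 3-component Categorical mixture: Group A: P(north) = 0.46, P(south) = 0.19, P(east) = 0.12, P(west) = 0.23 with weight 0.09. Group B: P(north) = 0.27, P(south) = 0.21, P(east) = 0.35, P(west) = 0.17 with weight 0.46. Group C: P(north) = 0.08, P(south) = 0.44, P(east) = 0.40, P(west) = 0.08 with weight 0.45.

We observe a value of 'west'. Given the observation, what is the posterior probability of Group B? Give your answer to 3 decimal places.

Posterior ∝ prior × likelihood, so P(k | x) ∝ P(Z=k) f_k(x); normalise over all components.
Component likelihoods at x = 'west':
  f_A = 0.23
  f_B = 0.17
  f_C = 0.08
Unnormalised posteriors:
  P(Z=A)·f_A = 0.09 × 0.23 = 0.0207
  P(Z=B)·f_B = 0.46 × 0.17 = 0.0782
  P(Z=C)·f_C = 0.45 × 0.08 = 0.036
Evidence: 0.0207 + 0.0782 + 0.036 = 0.1349
P(Group B | x) ≈ 0.580

0.580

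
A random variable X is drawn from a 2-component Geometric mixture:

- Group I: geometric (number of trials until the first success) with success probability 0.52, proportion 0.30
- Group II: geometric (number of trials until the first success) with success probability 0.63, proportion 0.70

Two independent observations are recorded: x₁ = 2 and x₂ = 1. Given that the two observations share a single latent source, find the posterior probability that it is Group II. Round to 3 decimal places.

0.725

Apply Bayes' rule: the posterior for each component is proportional to its prior times its likelihood at x.
Since both observations come from the same component, the likelihood for component k is f_k(x₁)·f_k(x₂).
  L_I = [0.52·(1−0.52)^1 = 0.52·0.48 = 0.2496] × [0.52] = 0.129792
  L_II = [0.63·(1−0.63)^1 = 0.63·0.37 = 0.2331] × [0.63] = 0.146853
Unnormalised posteriors:
  w_I·L_I = 0.30 × 0.129792 = 0.0389376
  w_II·L_II = 0.70 × 0.146853 = 0.102797
Sum: 0.0389376 + 0.102797 = 0.141735
P(Group II | x₁,x₂) ≈ 0.725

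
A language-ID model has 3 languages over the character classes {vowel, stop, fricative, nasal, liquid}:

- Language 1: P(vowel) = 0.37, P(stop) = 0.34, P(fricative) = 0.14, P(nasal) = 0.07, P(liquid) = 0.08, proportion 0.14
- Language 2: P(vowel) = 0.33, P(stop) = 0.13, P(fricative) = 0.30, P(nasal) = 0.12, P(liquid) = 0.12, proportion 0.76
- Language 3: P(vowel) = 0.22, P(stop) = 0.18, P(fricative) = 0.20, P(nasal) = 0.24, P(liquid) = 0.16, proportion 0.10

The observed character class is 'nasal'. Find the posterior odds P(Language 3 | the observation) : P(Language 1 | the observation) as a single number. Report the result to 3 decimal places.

Only the two components matter; the odds are (π_i f_i(x)) / (π_j f_j(x)).
Evaluate each component's likelihood at the observed value:
  L_1 = P(nasal | comp) = 0.07
  L_2 = P(nasal | comp) = 0.12
  L_3 = P(nasal | comp) = 0.24
Posterior odds = (π_3·L_3) / (π_1·L_1) = (0.10·0.24) / (0.14·0.07) = 0.024 / 0.0098 ≈ 2.449

2.449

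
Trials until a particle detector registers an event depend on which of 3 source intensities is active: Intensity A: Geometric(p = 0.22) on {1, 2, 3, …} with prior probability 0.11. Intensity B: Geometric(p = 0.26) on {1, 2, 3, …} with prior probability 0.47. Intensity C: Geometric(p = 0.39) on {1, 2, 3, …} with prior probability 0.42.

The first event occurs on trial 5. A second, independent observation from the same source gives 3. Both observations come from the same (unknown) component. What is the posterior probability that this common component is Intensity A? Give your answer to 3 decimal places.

Apply Bayes' rule: the posterior for each component is proportional to its prior times its likelihood at x.
Since both observations come from the same component, the likelihood for component k is f_k(x₁)·f_k(x₂).
  L_A = [0.0814331] × [0.133848] = 0.0108997
  L_B = [0.0779651] × [0.142376] = 0.0111004
  L_C = [0.0539988] × [0.145119] = 0.00783625
Weight by the priors:
  w_A·L_A = 0.11 × 0.0108997 = 0.00119896
  w_B·L_B = 0.47 × 0.0111004 = 0.00521717
  w_C·L_C = 0.42 × 0.00783625 = 0.00329122
Normaliser: 0.00119896 + 0.00521717 + 0.00329122 = 0.00970736
P(Intensity A | data) ≈ 0.124

0.124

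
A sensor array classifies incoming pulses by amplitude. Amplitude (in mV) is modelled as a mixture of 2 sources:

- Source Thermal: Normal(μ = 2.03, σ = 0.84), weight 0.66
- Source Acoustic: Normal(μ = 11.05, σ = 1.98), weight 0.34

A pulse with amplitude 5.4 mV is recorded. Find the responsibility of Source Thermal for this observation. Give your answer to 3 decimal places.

Apply Bayes' rule: the posterior for each component is proportional to its prior times its likelihood at x.
Evaluate each component's likelihood at the observed value:
  f_Thermal = 0.000151902
  f_Acoustic = 0.00343627
Prior × likelihood for each component:
  P(Z=Thermal)·f_Thermal = 0.66 × 0.000151902 = 0.000100255
  P(Z=Acoustic)·f_Acoustic = 0.34 × 0.00343627 = 0.00116833
Marginal: 0.000100255 + 0.00116833 = 0.00126859
Responsibility of Source Thermal: 0.000100255 / 0.00126859 ≈ 0.079

0.079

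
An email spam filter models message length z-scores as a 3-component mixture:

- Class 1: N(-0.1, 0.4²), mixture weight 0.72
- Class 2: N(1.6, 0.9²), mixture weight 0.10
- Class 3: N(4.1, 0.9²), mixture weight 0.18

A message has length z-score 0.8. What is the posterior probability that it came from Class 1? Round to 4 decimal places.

By Bayes' theorem, P(k | x) = P(Z=k) f_k(x) / Σ_j P(Z=j) f_j(x).
Normal densities:
  f_1 = 0.0793491
  f_2 = 0.298603
  f_3 = 0.000533634
Weight by the priors:
  P(Z=1)·f_1 = 0.72 × 0.0793491 = 0.0571314
  P(Z=2)·f_2 = 0.10 × 0.298603 = 0.0298603
  P(Z=3)·f_3 = 0.18 × 0.000533634 = 9.60541e-05
Normaliser: 0.0571314 + 0.0298603 + 9.60541e-05 = 0.0870877
So the posterior for Class 1 is 0.0571314 / 0.0870877 ≈ 0.6560.

0.6560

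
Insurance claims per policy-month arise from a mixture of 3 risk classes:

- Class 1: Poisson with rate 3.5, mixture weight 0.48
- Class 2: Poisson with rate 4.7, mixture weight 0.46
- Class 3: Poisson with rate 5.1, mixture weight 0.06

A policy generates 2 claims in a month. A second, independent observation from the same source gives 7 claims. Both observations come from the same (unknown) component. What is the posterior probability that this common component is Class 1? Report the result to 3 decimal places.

0.419

Posterior ∝ prior × likelihood, so P(k | x) ∝ w_k f_k(x); normalise over all components.
Since both observations come from the same component, the likelihood for component k is f_k(x₁)·f_k(x₂).
  p_1 = [e^(−3.5)·3.5^2/2! = 0.184959] × [0.0385492] = 0.00713002
  p_2 = [e^(−4.7)·4.7^2/2! = 0.100457] × [0.0914261] = 0.00918443
  p_3 = [e^(−5.1)·5.1^2/2! = 0.0792882] × [0.108557] = 0.00860731
Unnormalised posteriors:
  w_1·p_1 = 0.48 × 0.00713002 = 0.00342241
  w_2·p_2 = 0.46 × 0.00918443 = 0.00422484
  w_3·p_3 = 0.06 × 0.00860731 = 0.000516438
Sum: 0.00342241 + 0.00422484 + 0.000516438 = 0.00816368
Responsibility of Class 1: 0.00342241 / 0.00816368 ≈ 0.419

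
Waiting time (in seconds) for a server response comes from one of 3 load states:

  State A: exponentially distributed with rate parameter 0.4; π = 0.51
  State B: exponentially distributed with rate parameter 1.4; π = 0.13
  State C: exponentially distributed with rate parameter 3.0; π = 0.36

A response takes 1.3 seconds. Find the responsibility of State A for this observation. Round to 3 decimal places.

0.703

Apply Bayes' rule: the posterior for each component is proportional to its prior times its likelihood at x.
Exponential densities:
  L_A = 0.237808
  L_B = 0.226836
  L_C = 0.0607257
Multiply by the mixture weights:
  π_A·L_A = 0.51 × 0.237808 = 0.121282
  π_B·L_B = 0.13 × 0.226836 = 0.0294887
  π_C·L_C = 0.36 × 0.0607257 = 0.0218613
Marginal: 0.121282 + 0.0294887 + 0.0218613 = 0.172632
P(State A | x) ≈ 0.703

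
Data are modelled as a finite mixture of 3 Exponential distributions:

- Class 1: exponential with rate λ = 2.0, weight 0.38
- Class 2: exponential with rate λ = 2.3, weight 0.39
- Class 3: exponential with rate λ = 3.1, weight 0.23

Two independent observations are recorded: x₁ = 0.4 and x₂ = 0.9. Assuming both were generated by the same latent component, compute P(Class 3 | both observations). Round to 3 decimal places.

0.154

Posterior ∝ prior × likelihood, so P(k | x) ∝ π_k f_k(x); normalise over all components.
Since both observations come from the same component, the likelihood for component k is f_k(x₁)·f_k(x₂).
  L_1 = [2.0·e^(−2.0·0.4) = 2.0·e^(−0.8000) = 0.898658] × [0.330598] = 0.297094
  L_2 = [2.3·e^(−2.3·0.4) = 2.3·e^(−0.9200) = 0.916594] × [0.290227] = 0.266021
  L_3 = [3.1·e^(−3.1·0.4) = 3.1·e^(−1.2400) = 0.897091] × [0.190406] = 0.170811
Multiply by the mixture weights:
  π_1·L_1 = 0.38 × 0.297094 = 0.112896
  π_2·L_2 = 0.39 × 0.266021 = 0.103748
  π_3·L_3 = 0.23 × 0.170811 = 0.0392866
Marginal: 0.112896 + 0.103748 + 0.0392866 = 0.25593
So the posterior for Class 3 is 0.0392866 / 0.25593 ≈ 0.154.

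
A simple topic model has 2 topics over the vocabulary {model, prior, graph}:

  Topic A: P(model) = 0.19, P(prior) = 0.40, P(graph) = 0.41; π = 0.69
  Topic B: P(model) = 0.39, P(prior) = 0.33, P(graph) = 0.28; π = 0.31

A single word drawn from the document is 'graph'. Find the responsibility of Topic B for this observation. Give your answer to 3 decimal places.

0.235

Apply Bayes' rule: the posterior for each component is proportional to its prior times its likelihood at x.
Component likelihoods at x = 'graph':
  f_A = P(graph | comp) = 0.41
  f_B = P(graph | comp) = 0.28
Weight by the priors:
  w_A·f_A = 0.69 × 0.41 = 0.2829
  w_B·f_B = 0.31 × 0.28 = 0.0868
Normaliser: 0.2829 + 0.0868 = 0.3697
P(Topic B | x) = 0.0868 / 0.3697 ≈ 0.235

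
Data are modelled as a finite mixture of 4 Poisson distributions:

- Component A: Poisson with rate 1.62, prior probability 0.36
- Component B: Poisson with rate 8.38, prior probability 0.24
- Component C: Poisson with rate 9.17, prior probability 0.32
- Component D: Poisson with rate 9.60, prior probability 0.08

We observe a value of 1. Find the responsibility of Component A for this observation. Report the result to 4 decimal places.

Posterior ∝ prior × likelihood, so P(k | x) ∝ π_k f_k(x); normalise over all components.
Component likelihoods at x = 1:
  L_A = 0.320596
  L_B = 0.00192246
  L_C = 0.000954748
  L_D = 0.000650196
Multiply by the mixture weights:
  π_A·L_A = 0.36 × 0.320596 = 0.115415
  π_B·L_B = 0.24 × 0.00192246 = 0.000461389
  π_C·L_C = 0.32 × 0.000954748 = 0.000305519
  π_D·L_D = 0.08 × 0.000650196 = 5.20157e-05
Sum: 0.115415 + 0.000461389 + 0.000305519 + 5.20157e-05 = 0.116233
So the posterior for Component A is 0.115415 / 0.116233 ≈ 0.9930.

0.9930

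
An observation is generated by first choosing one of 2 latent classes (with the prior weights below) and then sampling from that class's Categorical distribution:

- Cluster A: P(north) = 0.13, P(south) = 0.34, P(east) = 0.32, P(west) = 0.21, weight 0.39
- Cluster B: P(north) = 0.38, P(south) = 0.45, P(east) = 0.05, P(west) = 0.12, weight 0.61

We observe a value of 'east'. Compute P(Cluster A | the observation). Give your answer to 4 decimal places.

0.8036

The responsibility of component k is π_k f_k(x) divided by Σ_j π_j f_j(x).
Component likelihoods at x = 'east':
  p_A = 0.32
  p_B = 0.05
Multiply by the mixture weights:
  π_A·p_A = 0.39 × 0.32 = 0.1248
  π_B·p_B = 0.61 × 0.05 = 0.0305
Sum: 0.1248 + 0.0305 = 0.1553
Responsibility of Cluster A: 0.1248 / 0.1553 ≈ 0.8036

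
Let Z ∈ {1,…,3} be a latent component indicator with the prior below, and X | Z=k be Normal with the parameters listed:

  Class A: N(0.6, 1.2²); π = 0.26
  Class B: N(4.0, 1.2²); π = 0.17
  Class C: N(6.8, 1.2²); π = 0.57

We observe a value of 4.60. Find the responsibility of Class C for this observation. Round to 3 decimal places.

0.413

Posterior ∝ prior × likelihood, so P(k | x) ∝ π_k f_k(x); normalise over all components.
Evaluate each component's likelihood at the observed value:
  p_A = (1/(1.2·√(2π)))·exp(−(4.60−0.6)²/(2·1.2²)) = 0.332452·exp(-5.55556) = 0.00128523
  p_B = (1/(1.2·√(2π)))·exp(−(4.60−4.0)²/(2·1.2²)) = 0.332452·exp(-0.12500) = 0.293388
  p_C = (1/(1.2·√(2π)))·exp(−(4.60−6.8)²/(2·1.2²)) = 0.332452·exp(-1.68056) = 0.061926
Unnormalised posteriors:
  π_A·p_A = 0.26 × 0.00128523 = 0.00033416
  π_B·p_B = 0.17 × 0.293388 = 0.0498759
  π_C·p_C = 0.57 × 0.061926 = 0.0352978
Sum: 0.00033416 + 0.0498759 + 0.0352978 = 0.0855079
So the posterior for Class C is 0.0352978 / 0.0855079 ≈ 0.413.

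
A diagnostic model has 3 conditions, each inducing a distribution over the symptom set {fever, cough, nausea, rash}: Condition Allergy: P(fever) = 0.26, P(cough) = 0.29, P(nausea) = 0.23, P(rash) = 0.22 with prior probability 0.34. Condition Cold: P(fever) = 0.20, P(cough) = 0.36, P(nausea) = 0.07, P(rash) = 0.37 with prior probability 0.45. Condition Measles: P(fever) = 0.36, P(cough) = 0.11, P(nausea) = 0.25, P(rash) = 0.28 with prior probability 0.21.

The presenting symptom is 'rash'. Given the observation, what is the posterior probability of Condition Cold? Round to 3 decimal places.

0.555

P(component k | x) = π_k·f_k(x) / marginal(x), where marginal(x) = Σ_j π_j·f_j(x).
Categorical probabilities:
  f_Allergy = P(rash | comp) = 0.22
  f_Cold = P(rash | comp) = 0.37
  f_Measles = P(rash | comp) = 0.28
Weight by the priors:
  π_Allergy·f_Allergy = 0.34 × 0.22 = 0.0748
  π_Cold·f_Cold = 0.45 × 0.37 = 0.1665
  π_Measles·f_Measles = 0.21 × 0.28 = 0.0588
Marginal: 0.0748 + 0.1665 + 0.0588 = 0.3001
P(Condition Cold | 'rash') ≈ 0.555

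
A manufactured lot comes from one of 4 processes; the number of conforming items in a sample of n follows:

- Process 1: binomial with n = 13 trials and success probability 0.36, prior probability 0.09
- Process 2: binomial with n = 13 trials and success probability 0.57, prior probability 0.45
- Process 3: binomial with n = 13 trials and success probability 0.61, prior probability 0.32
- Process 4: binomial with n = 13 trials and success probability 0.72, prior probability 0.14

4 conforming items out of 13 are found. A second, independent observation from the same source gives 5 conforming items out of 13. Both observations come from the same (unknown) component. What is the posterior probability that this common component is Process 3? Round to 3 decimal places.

0.062

The responsibility of component k is P(Z=k) f_k(x) divided by Σ_j P(Z=j) f_j(x).
Since both observations come from the same component, the likelihood for component k is f_k(x₁)·f_k(x₂).
  p_1 = [C(13,4)·0.36^4·0.64^9 = 715·0.0167962·0.0180144 = 0.216339] × [0.219044] = 0.0473878
  p_2 = [C(13,4)·0.57^4·0.43^9 = 715·0.10556·0.000502593 = 0.0379334] × [0.0905108] = 0.00343338
  p_3 = [C(13,4)·0.61^4·0.39^9 = 715·0.138458·0.000208728 = 0.0206636] × [0.0581761] = 0.00120213
  p_4 = [C(13,4)·0.72^4·0.28^9 = 715·0.268739·1.05785e-05 = 0.00203263] × [0.00940817] = 1.91233e-05
Unnormalised posteriors:
  P(Z=1)·p_1 = 0.09 × 0.0473878 = 0.0042649
  P(Z=2)·p_2 = 0.45 × 0.00343338 = 0.00154502
  P(Z=3)·p_3 = 0.32 × 0.00120213 = 0.000384682
  P(Z=4)·p_4 = 0.14 × 1.91233e-05 = 2.67727e-06
Marginal: 0.0042649 + 0.00154502 + 0.000384682 + 2.67727e-06 = 0.00619728
P(Process 3 | x) ≈ 0.062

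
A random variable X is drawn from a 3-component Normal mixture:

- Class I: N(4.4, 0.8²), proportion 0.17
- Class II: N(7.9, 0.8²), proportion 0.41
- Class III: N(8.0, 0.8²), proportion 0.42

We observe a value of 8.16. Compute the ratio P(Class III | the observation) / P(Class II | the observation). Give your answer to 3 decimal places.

1.059

Posterior odds = (π_i f_i(x)) / (π_j f_j(x)); the normalising sum cancels.
Normal densities:
  L_I = 7.96228e-06
  L_II = 0.473025
  L_III = 0.488803
0.205297 / 0.19394 ≈ 1.059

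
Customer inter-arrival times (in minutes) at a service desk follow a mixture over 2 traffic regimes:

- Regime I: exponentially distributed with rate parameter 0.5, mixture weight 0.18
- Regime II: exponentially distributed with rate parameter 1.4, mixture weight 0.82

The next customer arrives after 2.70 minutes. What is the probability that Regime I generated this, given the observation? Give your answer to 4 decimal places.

Posterior ∝ prior × likelihood, so P(k | x) ∝ π_k f_k(x); normalise over all components.
Component likelihoods at x = 2.70 minutes:
  L_I = 0.5·e^(−0.5·2.70) = 0.5·e^(−1.3500) = 0.12962
  L_II = 1.4·e^(−1.4·2.70) = 1.4·e^(−3.7800) = 0.0319518
Multiply by the mixture weights:
  π_I·L_I = 0.18 × 0.12962 = 0.0233316
  π_II·L_II = 0.82 × 0.0319518 = 0.0262004
Normaliser: 0.0233316 + 0.0262004 = 0.0495321
Responsibility of Regime I: 0.0233316 / 0.0495321 ≈ 0.4710

0.4710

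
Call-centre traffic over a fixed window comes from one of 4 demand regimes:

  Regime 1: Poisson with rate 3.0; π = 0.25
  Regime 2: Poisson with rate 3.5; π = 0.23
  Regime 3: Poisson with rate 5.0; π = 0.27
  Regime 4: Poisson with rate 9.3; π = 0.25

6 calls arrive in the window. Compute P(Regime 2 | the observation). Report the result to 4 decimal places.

Apply Bayes' rule: the posterior for each component is proportional to its prior times its likelihood at x.
Component likelihoods at x = 6 calls:
  f_1 = e^(−3.0)·3.0^6/6! = 0.0504094
  f_2 = e^(−3.5)·3.5^6/6! = 0.0770983
  f_3 = e^(−5.0)·5.0^6/6! = 0.146223
  f_4 = e^(−9.3)·9.3^6/6! = 0.0821536
Prior × likelihood for each component:
  π_1·f_1 = 0.25 × 0.0504094 = 0.0126024
  π_2·f_2 = 0.23 × 0.0770983 = 0.0177326
  π_3·f_3 = 0.27 × 0.146223 = 0.0394802
  π_4·f_4 = 0.25 × 0.0821536 = 0.0205384
Marginal: 0.0126024 + 0.0177326 + 0.0394802 + 0.0205384 = 0.0903535
Responsibility of Regime 2: 0.0177326 / 0.0903535 ≈ 0.1963

0.1963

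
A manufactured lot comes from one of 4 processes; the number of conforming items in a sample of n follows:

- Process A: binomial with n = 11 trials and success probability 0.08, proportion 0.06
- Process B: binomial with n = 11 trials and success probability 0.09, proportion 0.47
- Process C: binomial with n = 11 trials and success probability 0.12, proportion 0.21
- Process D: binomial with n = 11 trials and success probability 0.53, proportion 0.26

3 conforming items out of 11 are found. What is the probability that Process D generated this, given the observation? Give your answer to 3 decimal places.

0.231

Apply Bayes' rule: the posterior for each component is proportional to its prior times its likelihood at x.
Binomial probabilities:
  f_A = 0.0433567
  f_B = 0.0565643
  f_C = 0.102539
  f_D = 0.0584917
Unnormalised posteriors:
  π_A·f_A = 0.06 × 0.0433567 = 0.0026014
  π_B·f_B = 0.47 × 0.0565643 = 0.0265852
  π_C·f_C = 0.21 × 0.102539 = 0.0215332
  π_D·f_D = 0.26 × 0.0584917 = 0.0152078
Normaliser: 0.0026014 + 0.0265852 + 0.0215332 + 0.0152078 = 0.0659277
So the posterior for Process D is 0.0152078 / 0.0659277 ≈ 0.231.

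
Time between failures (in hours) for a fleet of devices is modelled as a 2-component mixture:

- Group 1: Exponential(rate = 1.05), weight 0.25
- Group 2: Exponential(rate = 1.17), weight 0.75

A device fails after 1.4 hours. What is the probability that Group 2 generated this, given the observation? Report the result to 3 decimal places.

Apply Bayes' rule: the posterior for each component is proportional to its prior times its likelihood at x.
Component likelihoods at x = 1.4 hours:
  p_1 = 0.241422
  p_2 = 0.227411
Prior × likelihood for each component:
  π_1·p_1 = 0.25 × 0.241422 = 0.0603554
  π_2·p_2 = 0.75 × 0.227411 = 0.170558
Denominator: 0.0603554 + 0.170558 = 0.230914
P(Group 2 | x) ≈ 0.739

0.739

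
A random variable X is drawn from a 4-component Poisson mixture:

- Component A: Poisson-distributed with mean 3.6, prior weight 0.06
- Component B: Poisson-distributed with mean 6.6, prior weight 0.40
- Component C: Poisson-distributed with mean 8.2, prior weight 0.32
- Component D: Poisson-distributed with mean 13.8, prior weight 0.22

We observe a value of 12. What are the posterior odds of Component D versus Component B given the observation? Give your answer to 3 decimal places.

Since P(k|x) ∝ π_k f_k(x), the posterior odds are π_i f_i(x) / (π_j f_j(x)).
Component likelihoods at x = 12:
  L_A = e^(−3.6)·3.6^12/12! = 0.000270292
  L_B = e^(−6.6)·6.6^12/12! = 0.019402
  L_C = e^(−8.2)·8.2^12/12! = 0.0529925
  L_D = e^(−13.8)·13.8^12/12! = 0.101146
0.0222521 / 0.0077608 ≈ 2.867

2.867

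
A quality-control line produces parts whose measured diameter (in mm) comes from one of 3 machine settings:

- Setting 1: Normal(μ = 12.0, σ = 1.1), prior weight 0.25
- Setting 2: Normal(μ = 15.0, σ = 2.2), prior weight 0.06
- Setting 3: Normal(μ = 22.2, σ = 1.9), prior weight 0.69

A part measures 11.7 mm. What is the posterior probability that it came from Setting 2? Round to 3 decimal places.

P(component k | x) = P(Z=k)·f_k(x) / marginal(x), where marginal(x) = Σ_j P(Z=j)·f_j(x).
Component likelihoods at x = 11.7 mm:
  p_1 = 0.349435
  p_2 = 0.0588716
  p_3 = 4.90279e-08
Unnormalised posteriors:
  P(Z=1)·p_1 = 0.25 × 0.349435 = 0.0873587
  P(Z=2)·p_2 = 0.06 × 0.0588716 = 0.0035323
  P(Z=3)·p_3 = 0.69 × 4.90279e-08 = 3.38293e-08
Denominator: 0.0873587 + 0.0035323 + 3.38293e-08 = 0.090891
Responsibility of Setting 2: 0.0035323 / 0.090891 ≈ 0.039

0.039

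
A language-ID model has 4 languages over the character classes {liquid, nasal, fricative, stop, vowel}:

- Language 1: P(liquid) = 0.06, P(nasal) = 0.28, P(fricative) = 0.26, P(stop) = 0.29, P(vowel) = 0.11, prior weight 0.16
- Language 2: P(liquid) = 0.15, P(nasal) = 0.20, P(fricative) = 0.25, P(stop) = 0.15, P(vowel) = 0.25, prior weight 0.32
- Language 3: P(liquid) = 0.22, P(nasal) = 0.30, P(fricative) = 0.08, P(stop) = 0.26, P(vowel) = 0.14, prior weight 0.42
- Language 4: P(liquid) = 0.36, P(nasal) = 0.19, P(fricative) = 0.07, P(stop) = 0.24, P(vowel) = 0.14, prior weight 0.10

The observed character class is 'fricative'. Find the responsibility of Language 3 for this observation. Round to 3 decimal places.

Apply Bayes' rule: the posterior for each component is proportional to its prior times its likelihood at x.
Evaluate each component's likelihood at the observed value:
  f_1 = P(fricative | comp) = 0.26
  f_2 = P(fricative | comp) = 0.25
  f_3 = P(fricative | comp) = 0.08
  f_4 = P(fricative | comp) = 0.07
Prior × likelihood for each component:
  π_1·f_1 = 0.16 × 0.26 = 0.0416
  π_2·f_2 = 0.32 × 0.25 = 0.08
  π_3·f_3 = 0.42 × 0.08 = 0.0336
  π_4·f_4 = 0.10 × 0.07 = 0.007
Normaliser: 0.0416 + 0.08 + 0.0336 + 0.007 = 0.1622
P(Language 3 | x) ≈ 0.207

0.207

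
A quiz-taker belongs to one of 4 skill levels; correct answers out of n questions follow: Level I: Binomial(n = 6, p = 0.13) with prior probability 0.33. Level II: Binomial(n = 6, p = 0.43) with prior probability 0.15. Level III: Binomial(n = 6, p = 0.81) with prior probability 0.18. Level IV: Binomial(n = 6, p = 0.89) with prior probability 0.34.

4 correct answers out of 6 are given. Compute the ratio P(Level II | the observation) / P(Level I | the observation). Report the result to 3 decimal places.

23.355

Only the two components matter; the odds are (w_i f_i(x)) / (w_j f_j(x)).
Binomial probabilities:
  p_I = 0.00324267
  p_II = 0.166615
  p_III = 0.233098
  p_IV = 0.113877
Posterior odds = (w_II·p_II) / (w_I·p_I) = (0.15·0.166615) / (0.33·0.00324267) = 0.0249923 / 0.00107008 ≈ 23.355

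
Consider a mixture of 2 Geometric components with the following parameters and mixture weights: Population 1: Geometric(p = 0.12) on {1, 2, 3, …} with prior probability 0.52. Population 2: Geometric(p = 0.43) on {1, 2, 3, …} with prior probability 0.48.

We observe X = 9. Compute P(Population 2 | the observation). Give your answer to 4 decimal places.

P(component k | x) = P(Z=k)·f_k(x) / marginal(x), where marginal(x) = Σ_j P(Z=j)·f_j(x).
Geometric probabilities:
  f_1 = 0.12·(1−0.12)^8 = 0.12·0.359635 = 0.0431561
  f_2 = 0.43·(1−0.43)^8 = 0.43·0.0111429 = 0.00479145
Prior × likelihood for each component:
  P(Z=1)·f_1 = 0.52 × 0.0431561 = 0.0224412
  P(Z=2)·f_2 = 0.48 × 0.00479145 = 0.0022999
Denominator: 0.0224412 + 0.0022999 = 0.0247411
P(Population 2 | 9) ≈ 0.0930

0.0930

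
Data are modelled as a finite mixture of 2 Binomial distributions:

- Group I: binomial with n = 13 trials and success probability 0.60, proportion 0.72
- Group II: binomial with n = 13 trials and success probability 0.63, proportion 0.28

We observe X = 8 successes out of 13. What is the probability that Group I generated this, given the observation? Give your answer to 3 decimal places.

0.720

Posterior ∝ prior × likelihood, so P(k | x) ∝ π_k f_k(x); normalise over all components.
Component likelihoods at x = 8 successes out of 13:
  L_I = 0.221355
  L_II = 0.221468
Unnormalised posteriors:
  π_I·L_I = 0.72 × 0.221355 = 0.159375
  π_II·L_II = 0.28 × 0.221468 = 0.0620111
Sum: 0.159375 + 0.0620111 = 0.221386
So the posterior for Group I is 0.159375 / 0.221386 ≈ 0.720.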